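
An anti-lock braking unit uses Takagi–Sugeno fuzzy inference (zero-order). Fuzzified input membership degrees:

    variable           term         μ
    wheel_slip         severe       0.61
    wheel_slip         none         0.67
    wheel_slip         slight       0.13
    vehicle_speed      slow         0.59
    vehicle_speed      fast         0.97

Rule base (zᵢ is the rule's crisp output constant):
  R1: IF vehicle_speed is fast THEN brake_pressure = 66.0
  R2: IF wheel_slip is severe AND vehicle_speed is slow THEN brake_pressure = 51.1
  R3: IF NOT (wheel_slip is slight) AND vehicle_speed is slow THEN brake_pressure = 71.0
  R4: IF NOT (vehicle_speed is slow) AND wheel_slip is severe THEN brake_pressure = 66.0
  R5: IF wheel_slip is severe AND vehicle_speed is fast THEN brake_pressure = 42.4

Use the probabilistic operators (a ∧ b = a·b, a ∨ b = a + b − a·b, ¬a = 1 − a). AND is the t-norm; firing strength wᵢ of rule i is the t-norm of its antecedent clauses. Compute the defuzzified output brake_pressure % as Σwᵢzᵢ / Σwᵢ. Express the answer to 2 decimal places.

R1 (z=66.0): fast=0.97 → w = 0.9700
R2 (z=51.1): severe=0.61, slow=0.59; AND[a·b] → w = 0.3599
R3 (z=71.0): ¬slight=1−0.13=0.87, slow=0.59; AND[a·b] → w = 0.5133
R4 (z=66.0): ¬slow=1−0.59=0.41, severe=0.61; AND[a·b] → w = 0.2501
R5 (z=42.4): severe=0.61, fast=0.97; AND[a·b] → w = 0.5917
Weighted average = (0.9700·66.0 + 0.3599·51.1 + 0.5133·71.0 + 0.2501·66.0 + 0.5917·42.4) / (0.9700 + 0.3599 + 0.5133 + 0.2501 + 0.5917)
  = 160.4499 / 2.6850 = 59.76

59.76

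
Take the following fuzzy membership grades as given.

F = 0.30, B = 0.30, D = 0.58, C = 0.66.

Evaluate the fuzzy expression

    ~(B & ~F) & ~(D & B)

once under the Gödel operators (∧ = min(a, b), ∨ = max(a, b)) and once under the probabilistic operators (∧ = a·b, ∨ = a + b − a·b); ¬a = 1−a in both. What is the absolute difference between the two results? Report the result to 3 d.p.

Under Gödel:
  ~F = 1 − 0.30 = 0.70
  B & ~F = min(a, b) on (0.30, 0.70) = 0.30
  ~(B & ~F) = 1 − 0.30 = 0.70
  D & B = min(a, b) on (0.58, 0.30) = 0.30
  ~(D & B) = 1 − 0.30 = 0.70
  ~(B & ~F) & ~(D & B) = min(a, b) on (0.70, 0.70) = 0.70
  → value = 0.7000
Under probabilistic:
  ~F = 1 − 0.3000 = 0.7000
  B & ~F = a·b on (0.3000, 0.7000) = 0.2100
  ~(B & ~F) = 1 − 0.2100 = 0.7900
  D & B = a·b on (0.5800, 0.3000) = 0.1740
  ~(D & B) = 1 − 0.1740 = 0.8260
  ~(B & ~F) & ~(D & B) = a·b on (0.7900, 0.8260) = 0.6525
  → value = 0.6525
|0.7000 − 0.6525| = 0.047

0.047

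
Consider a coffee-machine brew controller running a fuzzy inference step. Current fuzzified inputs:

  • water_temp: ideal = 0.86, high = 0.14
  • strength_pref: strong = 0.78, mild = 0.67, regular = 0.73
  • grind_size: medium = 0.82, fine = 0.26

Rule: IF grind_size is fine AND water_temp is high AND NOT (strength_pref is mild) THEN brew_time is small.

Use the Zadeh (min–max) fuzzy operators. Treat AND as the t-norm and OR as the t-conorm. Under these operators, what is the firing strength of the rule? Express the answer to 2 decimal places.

firing strength: fine=0.26, high=0.14, ¬mild=1−0.67=0.33; AND[min(a, b)] → w = 0.14

0.14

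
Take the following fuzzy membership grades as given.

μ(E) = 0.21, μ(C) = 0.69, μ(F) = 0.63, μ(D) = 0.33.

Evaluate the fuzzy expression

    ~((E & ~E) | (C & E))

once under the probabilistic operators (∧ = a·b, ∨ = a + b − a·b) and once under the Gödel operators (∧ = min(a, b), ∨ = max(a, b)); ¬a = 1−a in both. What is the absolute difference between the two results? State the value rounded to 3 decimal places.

Under probabilistic:
  ~E = 1 − 0.2100 = 0.7900
  E & ~E = a·b on (0.2100, 0.7900) = 0.1659
  C & E = a·b on (0.6900, 0.2100) = 0.1449
  (E & ~E) | (C & E) = a + b − a·b on (0.1659, 0.1449) = 0.2868
  ~((E & ~E) | (C & E)) = 1 − 0.2868 = 0.7132
  → value = 0.7132
Under Gödel:
  ~E = 1 − 0.21 = 0.79
  E & ~E = min(a, b) on (0.21, 0.79) = 0.21
  C & E = min(a, b) on (0.69, 0.21) = 0.21
  (E & ~E) | (C & E) = max(a, b) on (0.21, 0.21) = 0.21
  ~((E & ~E) | (C & E)) = 1 − 0.21 = 0.79
  → value = 0.7900
|0.7132 − 0.7900| = 0.077

0.077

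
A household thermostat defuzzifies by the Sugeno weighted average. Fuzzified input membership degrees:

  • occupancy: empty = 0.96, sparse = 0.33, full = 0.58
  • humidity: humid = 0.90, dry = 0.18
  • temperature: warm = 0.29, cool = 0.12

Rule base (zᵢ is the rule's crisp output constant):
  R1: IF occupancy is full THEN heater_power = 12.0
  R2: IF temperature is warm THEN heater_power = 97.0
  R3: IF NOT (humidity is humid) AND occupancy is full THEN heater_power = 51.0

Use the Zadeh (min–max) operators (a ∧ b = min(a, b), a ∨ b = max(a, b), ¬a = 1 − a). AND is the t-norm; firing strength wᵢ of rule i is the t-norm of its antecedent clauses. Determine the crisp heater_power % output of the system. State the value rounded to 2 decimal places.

R1 (z=12.0): full=0.58 → w = 0.58
R2 (z=97.0): warm=0.29 → w = 0.29
R3 (z=51.0): ¬humid=1−0.90=0.10, full=0.58; AND[min(a, b)] → w = 0.10
Weighted average = (0.58·12.0 + 0.29·97.0 + 0.10·51.0) / (0.58 + 0.29 + 0.10)
  = 40.1900 / 0.9700 = 41.43

41.43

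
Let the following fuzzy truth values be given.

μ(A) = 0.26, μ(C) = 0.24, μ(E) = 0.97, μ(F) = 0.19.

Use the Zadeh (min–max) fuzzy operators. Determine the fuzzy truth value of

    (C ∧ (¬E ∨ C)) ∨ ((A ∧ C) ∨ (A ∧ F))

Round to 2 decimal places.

0.24

¬E = 1 − 0.97 = 0.03
¬E ∨ C = max(a, b) on (0.03, 0.24) = 0.24
C ∧ (¬E ∨ C) = min(a, b) on (0.24, 0.24) = 0.24
A ∧ C = min(a, b) on (0.26, 0.24) = 0.24
A ∧ F = min(a, b) on (0.26, 0.19) = 0.19
(A ∧ C) ∨ (A ∧ F) = max(a, b) on (0.24, 0.19) = 0.24
(C ∧ (¬E ∨ C)) ∨ ((A ∧ C) ∨ (A ∧ F)) = max(a, b) on (0.24, 0.24) = 0.24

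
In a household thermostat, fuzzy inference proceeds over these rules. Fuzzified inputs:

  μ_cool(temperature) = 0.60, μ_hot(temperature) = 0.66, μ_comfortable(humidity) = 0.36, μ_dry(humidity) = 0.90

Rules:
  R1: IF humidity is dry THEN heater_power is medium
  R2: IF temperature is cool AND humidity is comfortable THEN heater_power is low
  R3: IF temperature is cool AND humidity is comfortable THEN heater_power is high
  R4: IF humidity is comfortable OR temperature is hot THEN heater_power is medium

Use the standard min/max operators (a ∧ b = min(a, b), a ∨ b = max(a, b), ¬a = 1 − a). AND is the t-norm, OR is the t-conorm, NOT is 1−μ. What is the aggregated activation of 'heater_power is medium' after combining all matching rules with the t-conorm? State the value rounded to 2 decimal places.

R1: dry=0.90 → w = 0.90
R2: cool=0.60, comfortable=0.36; AND[min(a, b)] → w = 0.36
R3: cool=0.60, comfortable=0.36; AND[min(a, b)] → w = 0.36
R4: comfortable=0.36, hot=0.66; OR[max(a, b)] → w = 0.66
Rules with consequent 'medium': {R1, R4} → strengths 0.90, 0.66
Aggregate via t-conorm [max(a, b)]: 0.90

0.90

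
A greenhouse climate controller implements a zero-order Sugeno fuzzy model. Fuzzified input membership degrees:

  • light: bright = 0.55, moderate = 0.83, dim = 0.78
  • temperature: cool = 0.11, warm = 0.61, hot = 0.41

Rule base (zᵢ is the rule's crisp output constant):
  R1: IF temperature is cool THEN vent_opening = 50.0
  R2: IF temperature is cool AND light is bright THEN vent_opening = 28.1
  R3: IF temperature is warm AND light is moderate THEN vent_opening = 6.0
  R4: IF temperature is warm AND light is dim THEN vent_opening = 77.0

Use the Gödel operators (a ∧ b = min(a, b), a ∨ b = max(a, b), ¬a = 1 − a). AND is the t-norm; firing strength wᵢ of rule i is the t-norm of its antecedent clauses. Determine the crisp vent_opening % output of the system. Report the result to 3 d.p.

41.126

R1 (z=50.0): cool=0.11 → w = 0.11
R2 (z=28.1): cool=0.11, bright=0.55; AND[min(a, b)] → w = 0.11
R3 (z=6.0): warm=0.61, moderate=0.83; AND[min(a, b)] → w = 0.61
R4 (z=77.0): warm=0.61, dim=0.78; AND[min(a, b)] → w = 0.61
Weighted average = (0.11·50.0 + 0.11·28.1 + 0.61·6.0 + 0.61·77.0) / (0.11 + 0.11 + 0.61 + 0.61)
  = 59.2210 / 1.4400 = 41.126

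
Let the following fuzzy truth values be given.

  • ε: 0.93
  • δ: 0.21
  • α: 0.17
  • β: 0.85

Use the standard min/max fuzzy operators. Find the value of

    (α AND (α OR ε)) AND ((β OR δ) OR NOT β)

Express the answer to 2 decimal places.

α OR ε = max(a, b) on (0.17, 0.93) = 0.93
α AND (α OR ε) = min(a, b) on (0.17, 0.93) = 0.17
β OR δ = max(a, b) on (0.85, 0.21) = 0.85
NOT β = 1 − 0.85 = 0.15
(β OR δ) OR NOT β = max(a, b) on (0.85, 0.15) = 0.85
(α AND (α OR ε)) AND ((β OR δ) OR NOT β) = min(a, b) on (0.17, 0.85) = 0.17

0.17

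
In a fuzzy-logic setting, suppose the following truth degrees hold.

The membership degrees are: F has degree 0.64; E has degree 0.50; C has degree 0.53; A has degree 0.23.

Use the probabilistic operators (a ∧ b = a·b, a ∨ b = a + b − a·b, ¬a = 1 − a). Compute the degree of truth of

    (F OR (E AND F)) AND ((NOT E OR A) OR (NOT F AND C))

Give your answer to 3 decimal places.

E AND F = a·b on (0.5000, 0.6400) = 0.3200
F OR (E AND F) = a + b − a·b on (0.6400, 0.3200) = 0.7552
NOT E = 1 − 0.5000 = 0.5000
NOT E OR A = a + b − a·b on (0.5000, 0.2300) = 0.6150
NOT F = 1 − 0.6400 = 0.3600
NOT F AND C = a·b on (0.3600, 0.5300) = 0.1908
(NOT E OR A) OR (NOT F AND C) = a + b − a·b on (0.6150, 0.1908) = 0.6885
(F OR (E AND F)) AND ((NOT E OR A) OR (NOT F AND C)) = a·b on (0.7552, 0.6885) = 0.5199

0.520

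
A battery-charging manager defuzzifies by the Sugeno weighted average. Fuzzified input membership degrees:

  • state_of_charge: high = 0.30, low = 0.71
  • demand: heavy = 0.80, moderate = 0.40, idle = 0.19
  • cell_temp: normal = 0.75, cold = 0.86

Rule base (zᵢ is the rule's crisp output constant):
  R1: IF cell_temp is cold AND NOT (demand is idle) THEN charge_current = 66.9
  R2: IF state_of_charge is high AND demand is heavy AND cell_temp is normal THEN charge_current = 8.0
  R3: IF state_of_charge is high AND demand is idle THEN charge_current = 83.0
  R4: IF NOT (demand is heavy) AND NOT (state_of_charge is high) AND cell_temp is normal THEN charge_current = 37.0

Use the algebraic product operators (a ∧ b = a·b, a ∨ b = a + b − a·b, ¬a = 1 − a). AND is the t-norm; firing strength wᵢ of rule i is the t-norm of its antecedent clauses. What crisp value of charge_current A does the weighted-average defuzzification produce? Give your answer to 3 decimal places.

R1 (z=66.9): cold=0.86, ¬idle=1−0.19=0.81; AND[a·b] → w = 0.6966
R2 (z=8.0): high=0.30, heavy=0.80, normal=0.75; AND[a·b] → w = 0.1800
R3 (z=83.0): high=0.30, idle=0.19; AND[a·b] → w = 0.0570
R4 (z=37.0): ¬heavy=1−0.80=0.20, ¬high=1−0.30=0.70, normal=0.75; AND[a·b] → w = 0.1050
Weighted average = (0.6966·66.9 + 0.1800·8.0 + 0.0570·83.0 + 0.1050·37.0) / (0.6966 + 0.1800 + 0.0570 + 0.1050)
  = 56.6585 / 1.0386 = 54.553

54.553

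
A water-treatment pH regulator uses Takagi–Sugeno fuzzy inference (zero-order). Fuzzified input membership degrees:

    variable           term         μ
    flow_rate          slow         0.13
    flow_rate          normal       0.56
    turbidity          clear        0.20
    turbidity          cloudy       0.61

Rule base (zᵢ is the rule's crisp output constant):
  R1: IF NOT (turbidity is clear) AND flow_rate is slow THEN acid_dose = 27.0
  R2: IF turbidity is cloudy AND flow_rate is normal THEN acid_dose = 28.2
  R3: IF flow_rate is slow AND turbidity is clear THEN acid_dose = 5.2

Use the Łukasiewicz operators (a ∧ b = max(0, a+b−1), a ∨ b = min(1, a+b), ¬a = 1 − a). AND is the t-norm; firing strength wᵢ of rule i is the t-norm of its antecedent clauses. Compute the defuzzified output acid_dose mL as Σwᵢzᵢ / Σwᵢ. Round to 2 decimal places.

28.20

R1 (z=27.0): ¬clear=1−0.20=0.80, slow=0.13; AND[max(0, a+b−1)] → w = 0.00
R2 (z=28.2): cloudy=0.61, normal=0.56; AND[max(0, a+b−1)] → w = 0.17
R3 (z=5.2): slow=0.13, clear=0.20; AND[max(0, a+b−1)] → w = 0.00
Weighted average = (0.00·27.0 + 0.17·28.2 + 0.00·5.2) / (0.00 + 0.17 + 0.00)
  = 4.7940 / 0.1700 = 28.20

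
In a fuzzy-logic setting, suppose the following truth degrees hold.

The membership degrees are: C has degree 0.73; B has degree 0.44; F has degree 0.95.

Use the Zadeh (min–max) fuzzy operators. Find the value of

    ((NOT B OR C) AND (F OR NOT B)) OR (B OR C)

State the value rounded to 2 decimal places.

NOT B = 1 − 0.44 = 0.56
NOT B OR C = max(a, b) on (0.56, 0.73) = 0.73
NOT B = 1 − 0.44 = 0.56
F OR NOT B = max(a, b) on (0.95, 0.56) = 0.95
(NOT B OR C) AND (F OR NOT B) = min(a, b) on (0.73, 0.95) = 0.73
B OR C = max(a, b) on (0.44, 0.73) = 0.73
((NOT B OR C) AND (F OR NOT B)) OR (B OR C) = max(a, b) on (0.73, 0.73) = 0.73

0.73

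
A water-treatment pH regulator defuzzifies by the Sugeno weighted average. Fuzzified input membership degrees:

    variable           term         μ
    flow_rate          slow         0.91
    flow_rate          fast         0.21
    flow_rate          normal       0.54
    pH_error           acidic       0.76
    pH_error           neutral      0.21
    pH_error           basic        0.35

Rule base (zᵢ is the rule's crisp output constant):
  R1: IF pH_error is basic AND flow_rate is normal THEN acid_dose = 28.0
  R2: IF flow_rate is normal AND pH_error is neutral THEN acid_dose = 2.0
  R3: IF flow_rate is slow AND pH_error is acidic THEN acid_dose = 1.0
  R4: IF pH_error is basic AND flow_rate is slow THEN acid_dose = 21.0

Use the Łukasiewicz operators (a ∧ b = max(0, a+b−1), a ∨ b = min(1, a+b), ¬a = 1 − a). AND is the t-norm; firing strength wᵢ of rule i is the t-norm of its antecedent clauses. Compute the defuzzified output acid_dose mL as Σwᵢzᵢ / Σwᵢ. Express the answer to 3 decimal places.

6.591

R1 (z=28.0): basic=0.35, normal=0.54; AND[max(0, a+b−1)] → w = 0.00
R2 (z=2.0): normal=0.54, neutral=0.21; AND[max(0, a+b−1)] → w = 0.00
R3 (z=1.0): slow=0.91, acidic=0.76; AND[max(0, a+b−1)] → w = 0.67
R4 (z=21.0): basic=0.35, slow=0.91; AND[max(0, a+b−1)] → w = 0.26
Weighted average = (0.00·28.0 + 0.00·2.0 + 0.67·1.0 + 0.26·21.0) / (0.00 + 0.00 + 0.67 + 0.26)
  = 6.1300 / 0.9300 = 6.591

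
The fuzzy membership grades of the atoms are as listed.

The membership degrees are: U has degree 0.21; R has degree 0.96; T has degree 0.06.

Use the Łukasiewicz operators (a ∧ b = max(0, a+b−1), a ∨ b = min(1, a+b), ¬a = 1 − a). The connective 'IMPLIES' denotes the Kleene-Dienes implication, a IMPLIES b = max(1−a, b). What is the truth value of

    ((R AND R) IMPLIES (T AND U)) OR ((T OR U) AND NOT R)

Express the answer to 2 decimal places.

0.08

R AND R = max(0, a+b−1) on (0.96, 0.96) = 0.92
T AND U = max(0, a+b−1) on (0.06, 0.21) = 0.00
(R AND R) IMPLIES (T AND U)  [Kleene-Dienes: max(1−a, b)] with a=0.92, b=0.00 → 0.08
T OR U = min(1, a+b) on (0.06, 0.21) = 0.27
NOT R = 1 − 0.96 = 0.04
(T OR U) AND NOT R = max(0, a+b−1) on (0.27, 0.04) = 0.00
((R AND R) IMPLIES (T AND U)) OR ((T OR U) AND NOT R) = min(1, a+b) on (0.08, 0.00) = 0.08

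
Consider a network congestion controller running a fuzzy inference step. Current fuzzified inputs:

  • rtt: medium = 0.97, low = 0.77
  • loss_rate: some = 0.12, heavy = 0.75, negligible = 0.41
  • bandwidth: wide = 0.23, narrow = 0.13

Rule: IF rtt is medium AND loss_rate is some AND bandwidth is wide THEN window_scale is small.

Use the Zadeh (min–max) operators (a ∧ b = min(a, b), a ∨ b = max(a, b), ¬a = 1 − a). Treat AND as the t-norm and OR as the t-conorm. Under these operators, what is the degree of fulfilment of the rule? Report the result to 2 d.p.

0.12

firing strength: medium=0.97, some=0.12, wide=0.23; AND[min(a, b)] → w = 0.12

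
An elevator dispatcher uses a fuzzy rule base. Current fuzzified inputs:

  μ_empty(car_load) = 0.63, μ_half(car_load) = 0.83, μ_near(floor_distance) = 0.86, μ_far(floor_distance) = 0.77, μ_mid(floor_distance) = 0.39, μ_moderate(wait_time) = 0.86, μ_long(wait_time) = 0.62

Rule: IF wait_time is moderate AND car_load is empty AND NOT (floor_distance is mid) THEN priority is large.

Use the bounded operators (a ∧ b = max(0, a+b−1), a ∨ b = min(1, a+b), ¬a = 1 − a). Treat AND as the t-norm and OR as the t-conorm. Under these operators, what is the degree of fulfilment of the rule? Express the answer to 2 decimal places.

0.10

firing strength: moderate=0.86, empty=0.63, ¬mid=1−0.39=0.61; AND[max(0, a+b−1)] → w = 0.10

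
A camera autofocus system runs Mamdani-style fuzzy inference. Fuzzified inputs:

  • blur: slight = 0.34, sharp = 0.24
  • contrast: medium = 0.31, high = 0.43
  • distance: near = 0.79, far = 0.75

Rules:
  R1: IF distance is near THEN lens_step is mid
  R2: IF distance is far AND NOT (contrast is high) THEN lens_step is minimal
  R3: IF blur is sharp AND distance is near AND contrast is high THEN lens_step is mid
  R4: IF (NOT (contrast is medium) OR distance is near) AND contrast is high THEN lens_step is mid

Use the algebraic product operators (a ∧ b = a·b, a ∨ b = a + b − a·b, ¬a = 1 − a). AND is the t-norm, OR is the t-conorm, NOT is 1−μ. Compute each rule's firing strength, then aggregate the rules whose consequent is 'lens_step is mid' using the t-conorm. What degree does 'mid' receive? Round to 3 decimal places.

0.885

R1: near=0.79 → w = 0.7900
R2: far=0.75, ¬high=1−0.43=0.57; AND[a·b] → w = 0.4275
R3: sharp=0.24, near=0.79, high=0.43; AND[a·b] → w = 0.0815
R4: (¬medium=1−0.31=0.69 OR near=0.79) = 0.9349; AND[a·b] with high=0.43 → w = 0.4020
Rules with consequent 'mid': {R1, R3, R4} → strengths 0.7900, 0.0815, 0.4020
Aggregate via t-conorm [a + b − a·b]: 0.8847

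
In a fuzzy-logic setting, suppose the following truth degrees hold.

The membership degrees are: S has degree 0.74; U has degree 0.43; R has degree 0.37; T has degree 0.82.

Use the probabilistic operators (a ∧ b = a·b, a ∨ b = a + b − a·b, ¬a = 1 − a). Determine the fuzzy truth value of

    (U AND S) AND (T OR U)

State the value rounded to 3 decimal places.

U AND S = a·b on (0.4300, 0.7400) = 0.3182
T OR U = a + b − a·b on (0.8200, 0.4300) = 0.8974
(U AND S) AND (T OR U) = a·b on (0.3182, 0.8974) = 0.2856

0.286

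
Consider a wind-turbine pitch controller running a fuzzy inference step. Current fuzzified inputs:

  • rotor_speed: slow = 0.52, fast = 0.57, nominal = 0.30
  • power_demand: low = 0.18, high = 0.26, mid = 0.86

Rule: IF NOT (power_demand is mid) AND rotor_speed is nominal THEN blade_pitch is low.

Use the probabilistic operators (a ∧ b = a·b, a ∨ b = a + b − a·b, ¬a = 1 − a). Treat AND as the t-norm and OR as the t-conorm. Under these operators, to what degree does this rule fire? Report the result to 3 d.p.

firing strength: ¬mid=1−0.86=0.14, nominal=0.30; AND[a·b] → w = 0.0420

0.042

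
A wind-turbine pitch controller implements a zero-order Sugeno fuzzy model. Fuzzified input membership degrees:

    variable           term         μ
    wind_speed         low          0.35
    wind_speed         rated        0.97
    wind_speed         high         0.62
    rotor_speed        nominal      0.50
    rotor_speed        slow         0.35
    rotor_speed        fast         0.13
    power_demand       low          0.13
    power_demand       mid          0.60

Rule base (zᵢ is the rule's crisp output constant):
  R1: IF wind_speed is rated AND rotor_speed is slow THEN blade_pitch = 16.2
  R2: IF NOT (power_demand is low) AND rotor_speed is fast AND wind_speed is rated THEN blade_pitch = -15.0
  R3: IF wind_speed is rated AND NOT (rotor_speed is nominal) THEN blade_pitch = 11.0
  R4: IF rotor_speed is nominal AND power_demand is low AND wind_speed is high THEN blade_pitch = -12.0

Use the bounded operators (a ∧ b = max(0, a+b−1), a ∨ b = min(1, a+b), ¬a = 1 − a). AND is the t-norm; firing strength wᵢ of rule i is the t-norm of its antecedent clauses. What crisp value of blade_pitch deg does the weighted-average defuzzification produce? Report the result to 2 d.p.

13.11

R1 (z=16.2): rated=0.97, slow=0.35; AND[max(0, a+b−1)] → w = 0.32
R2 (z=-15.0): ¬low=1−0.13=0.87, fast=0.13, rated=0.97; AND[max(0, a+b−1)] → w = 0.00
R3 (z=11.0): rated=0.97, ¬nominal=1−0.50=0.50; AND[max(0, a+b−1)] → w = 0.47
R4 (z=-12.0): nominal=0.50, low=0.13, high=0.62; AND[max(0, a+b−1)] → w = 0.00
Weighted average = (0.32·16.2 + 0.00·-15.0 + 0.47·11.0 + 0.00·-12.0) / (0.32 + 0.00 + 0.47 + 0.00)
  = 10.3540 / 0.7900 = 13.11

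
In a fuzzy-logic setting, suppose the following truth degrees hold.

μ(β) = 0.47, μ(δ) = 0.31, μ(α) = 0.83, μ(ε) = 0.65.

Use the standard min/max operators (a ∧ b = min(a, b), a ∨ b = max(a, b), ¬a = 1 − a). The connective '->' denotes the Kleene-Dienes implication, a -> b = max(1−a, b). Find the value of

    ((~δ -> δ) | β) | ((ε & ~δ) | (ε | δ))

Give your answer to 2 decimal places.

0.65

~δ = 1 − 0.31 = 0.69
~δ -> δ  [Kleene-Dienes: max(1−a, b)] with a=0.69, b=0.31 → 0.31
(~δ -> δ) | β = max(a, b) on (0.31, 0.47) = 0.47
~δ = 1 − 0.31 = 0.69
ε & ~δ = min(a, b) on (0.65, 0.69) = 0.65
ε | δ = max(a, b) on (0.65, 0.31) = 0.65
(ε & ~δ) | (ε | δ) = max(a, b) on (0.65, 0.65) = 0.65
((~δ -> δ) | β) | ((ε & ~δ) | (ε | δ)) = max(a, b) on (0.47, 0.65) = 0.65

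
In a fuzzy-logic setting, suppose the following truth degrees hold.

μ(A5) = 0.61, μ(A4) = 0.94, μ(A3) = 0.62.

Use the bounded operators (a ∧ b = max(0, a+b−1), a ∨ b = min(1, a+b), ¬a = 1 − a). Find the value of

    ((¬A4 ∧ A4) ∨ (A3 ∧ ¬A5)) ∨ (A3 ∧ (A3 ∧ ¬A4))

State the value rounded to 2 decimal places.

0.01

¬A4 = 1 − 0.94 = 0.06
¬A4 ∧ A4 = max(0, a+b−1) on (0.06, 0.94) = 0.00
¬A5 = 1 − 0.61 = 0.39
A3 ∧ ¬A5 = max(0, a+b−1) on (0.62, 0.39) = 0.01
(¬A4 ∧ A4) ∨ (A3 ∧ ¬A5) = min(1, a+b) on (0.00, 0.01) = 0.01
¬A4 = 1 − 0.94 = 0.06
A3 ∧ ¬A4 = max(0, a+b−1) on (0.62, 0.06) = 0.00
A3 ∧ (A3 ∧ ¬A4) = max(0, a+b−1) on (0.62, 0.00) = 0.00
((¬A4 ∧ A4) ∨ (A3 ∧ ¬A5)) ∨ (A3 ∧ (A3 ∧ ¬A4)) = min(1, a+b) on (0.01, 0.00) = 0.01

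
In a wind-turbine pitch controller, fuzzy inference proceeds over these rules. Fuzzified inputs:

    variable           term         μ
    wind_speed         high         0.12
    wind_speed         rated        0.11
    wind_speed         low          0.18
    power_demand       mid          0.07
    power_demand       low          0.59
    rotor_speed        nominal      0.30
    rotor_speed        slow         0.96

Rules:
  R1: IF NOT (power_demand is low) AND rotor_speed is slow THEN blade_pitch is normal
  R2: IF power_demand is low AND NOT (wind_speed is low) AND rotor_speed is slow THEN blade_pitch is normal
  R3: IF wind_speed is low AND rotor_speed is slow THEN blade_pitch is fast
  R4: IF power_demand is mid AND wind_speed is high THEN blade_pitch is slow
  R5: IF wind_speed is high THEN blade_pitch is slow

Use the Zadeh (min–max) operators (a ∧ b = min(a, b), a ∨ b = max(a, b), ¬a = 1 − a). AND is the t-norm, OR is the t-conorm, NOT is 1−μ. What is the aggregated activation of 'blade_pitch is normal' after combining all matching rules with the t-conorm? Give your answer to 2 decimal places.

0.59

R1: ¬low=1−0.59=0.41, slow=0.96; AND[min(a, b)] → w = 0.41
R2: low=0.59, ¬low=1−0.18=0.82, slow=0.96; AND[min(a, b)] → w = 0.59
R3: low=0.18, slow=0.96; AND[min(a, b)] → w = 0.18
R4: mid=0.07, high=0.12; AND[min(a, b)] → w = 0.07
R5: high=0.12 → w = 0.12
Rules with consequent 'normal': {R1, R2} → strengths 0.41, 0.59
Aggregate via t-conorm [max(a, b)]: 0.59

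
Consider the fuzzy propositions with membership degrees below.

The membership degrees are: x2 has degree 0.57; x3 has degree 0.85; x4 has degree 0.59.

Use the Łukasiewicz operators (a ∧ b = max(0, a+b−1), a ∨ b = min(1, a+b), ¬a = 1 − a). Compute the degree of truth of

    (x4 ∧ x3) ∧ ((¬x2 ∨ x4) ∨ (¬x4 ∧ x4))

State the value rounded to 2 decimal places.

0.44

x4 ∧ x3 = max(0, a+b−1) on (0.59, 0.85) = 0.44
¬x2 = 1 − 0.57 = 0.43
¬x2 ∨ x4 = min(1, a+b) on (0.43, 0.59) = 1.00
¬x4 = 1 − 0.59 = 0.41
¬x4 ∧ x4 = max(0, a+b−1) on (0.41, 0.59) = 0.00
(¬x2 ∨ x4) ∨ (¬x4 ∧ x4) = min(1, a+b) on (1.00, 0.00) = 1.00
(x4 ∧ x3) ∧ ((¬x2 ∨ x4) ∨ (¬x4 ∧ x4)) = max(0, a+b−1) on (0.44, 1.00) = 0.44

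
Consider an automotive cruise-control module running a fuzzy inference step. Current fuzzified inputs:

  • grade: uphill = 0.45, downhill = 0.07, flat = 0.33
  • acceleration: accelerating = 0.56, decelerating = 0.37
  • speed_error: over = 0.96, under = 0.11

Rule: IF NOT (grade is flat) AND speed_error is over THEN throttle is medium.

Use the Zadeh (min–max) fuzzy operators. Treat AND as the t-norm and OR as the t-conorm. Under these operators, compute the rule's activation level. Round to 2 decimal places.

0.67

firing strength: ¬flat=1−0.33=0.67, over=0.96; AND[min(a, b)] → w = 0.67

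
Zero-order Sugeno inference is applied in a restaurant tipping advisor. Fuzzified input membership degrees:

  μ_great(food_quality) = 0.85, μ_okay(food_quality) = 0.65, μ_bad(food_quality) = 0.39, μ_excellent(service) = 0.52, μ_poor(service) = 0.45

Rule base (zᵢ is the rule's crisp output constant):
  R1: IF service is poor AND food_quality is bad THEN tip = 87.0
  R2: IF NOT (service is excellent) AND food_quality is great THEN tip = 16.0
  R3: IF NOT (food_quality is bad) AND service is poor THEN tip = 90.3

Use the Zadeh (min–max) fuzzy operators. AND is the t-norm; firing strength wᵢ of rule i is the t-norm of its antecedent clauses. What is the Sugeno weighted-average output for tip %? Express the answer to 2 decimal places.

R1 (z=87.0): poor=0.45, bad=0.39; AND[min(a, b)] → w = 0.39
R2 (z=16.0): ¬excellent=1−0.52=0.48, great=0.85; AND[min(a, b)] → w = 0.48
R3 (z=90.3): ¬bad=1−0.39=0.61, poor=0.45; AND[min(a, b)] → w = 0.45
Weighted average = (0.39·87.0 + 0.48·16.0 + 0.45·90.3) / (0.39 + 0.48 + 0.45)
  = 82.2450 / 1.3200 = 62.31

62.31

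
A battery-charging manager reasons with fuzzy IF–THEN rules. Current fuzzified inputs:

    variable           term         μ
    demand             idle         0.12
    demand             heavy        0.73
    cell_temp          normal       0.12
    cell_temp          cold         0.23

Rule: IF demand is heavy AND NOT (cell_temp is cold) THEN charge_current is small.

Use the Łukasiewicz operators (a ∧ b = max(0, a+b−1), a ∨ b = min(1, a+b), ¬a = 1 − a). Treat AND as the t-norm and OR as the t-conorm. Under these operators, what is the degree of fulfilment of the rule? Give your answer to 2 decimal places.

firing strength: heavy=0.73, ¬cold=1−0.23=0.77; AND[max(0, a+b−1)] → w = 0.50

0.50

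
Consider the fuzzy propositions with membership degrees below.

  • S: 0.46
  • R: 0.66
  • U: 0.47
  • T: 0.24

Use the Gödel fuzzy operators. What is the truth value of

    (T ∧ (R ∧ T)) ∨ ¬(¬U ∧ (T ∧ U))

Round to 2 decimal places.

0.76

R ∧ T = min(a, b) on (0.66, 0.24) = 0.24
T ∧ (R ∧ T) = min(a, b) on (0.24, 0.24) = 0.24
¬U = 1 − 0.47 = 0.53
T ∧ U = min(a, b) on (0.24, 0.47) = 0.24
¬U ∧ (T ∧ U) = min(a, b) on (0.53, 0.24) = 0.24
¬(¬U ∧ (T ∧ U)) = 1 − 0.24 = 0.76
(T ∧ (R ∧ T)) ∨ ¬(¬U ∧ (T ∧ U)) = max(a, b) on (0.24, 0.76) = 0.76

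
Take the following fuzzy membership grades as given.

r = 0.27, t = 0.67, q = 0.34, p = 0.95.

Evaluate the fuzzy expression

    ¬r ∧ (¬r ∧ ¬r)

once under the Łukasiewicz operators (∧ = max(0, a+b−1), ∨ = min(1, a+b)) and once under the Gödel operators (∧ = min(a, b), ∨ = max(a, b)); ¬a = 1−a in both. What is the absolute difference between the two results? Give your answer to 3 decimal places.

0.540

Under Łukasiewicz:
  ¬r = 1 − 0.27 = 0.73
  ¬r = 1 − 0.27 = 0.73
  ¬r = 1 − 0.27 = 0.73
  ¬r ∧ ¬r = max(0, a+b−1) on (0.73, 0.73) = 0.46
  ¬r ∧ (¬r ∧ ¬r) = max(0, a+b−1) on (0.73, 0.46) = 0.19
  → value = 0.1900
Under Gödel:
  ¬r = 1 − 0.27 = 0.73
  ¬r = 1 − 0.27 = 0.73
  ¬r = 1 − 0.27 = 0.73
  ¬r ∧ ¬r = min(a, b) on (0.73, 0.73) = 0.73
  ¬r ∧ (¬r ∧ ¬r) = min(a, b) on (0.73, 0.73) = 0.73
  → value = 0.7300
|0.1900 − 0.7300| = 0.540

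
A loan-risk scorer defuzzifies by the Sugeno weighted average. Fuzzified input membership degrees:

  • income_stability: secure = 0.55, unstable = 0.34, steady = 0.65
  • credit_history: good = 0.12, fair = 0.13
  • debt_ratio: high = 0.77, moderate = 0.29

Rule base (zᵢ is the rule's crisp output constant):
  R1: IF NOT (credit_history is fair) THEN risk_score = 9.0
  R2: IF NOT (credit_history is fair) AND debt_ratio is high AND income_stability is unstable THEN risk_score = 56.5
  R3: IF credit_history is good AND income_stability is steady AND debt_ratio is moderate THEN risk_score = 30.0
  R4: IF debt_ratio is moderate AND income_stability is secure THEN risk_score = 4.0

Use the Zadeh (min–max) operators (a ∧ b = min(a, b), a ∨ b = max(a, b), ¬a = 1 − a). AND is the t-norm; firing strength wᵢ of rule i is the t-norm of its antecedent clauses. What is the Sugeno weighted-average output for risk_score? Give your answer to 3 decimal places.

19.630

R1 (z=9.0): ¬fair=1−0.13=0.87 → w = 0.87
R2 (z=56.5): ¬fair=1−0.13=0.87, high=0.77, unstable=0.34; AND[min(a, b)] → w = 0.34
R3 (z=30.0): good=0.12, steady=0.65, moderate=0.29; AND[min(a, b)] → w = 0.12
R4 (z=4.0): moderate=0.29, secure=0.55; AND[min(a, b)] → w = 0.29
Weighted average = (0.87·9.0 + 0.34·56.5 + 0.12·30.0 + 0.29·4.0) / (0.87 + 0.34 + 0.12 + 0.29)
  = 31.8000 / 1.6200 = 19.630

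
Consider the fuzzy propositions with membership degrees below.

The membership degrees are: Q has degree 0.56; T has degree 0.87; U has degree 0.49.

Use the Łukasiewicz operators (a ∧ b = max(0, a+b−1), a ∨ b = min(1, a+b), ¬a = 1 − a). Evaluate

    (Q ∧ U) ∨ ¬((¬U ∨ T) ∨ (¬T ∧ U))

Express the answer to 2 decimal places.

Q ∧ U = max(0, a+b−1) on (0.56, 0.49) = 0.05
¬U = 1 − 0.49 = 0.51
¬U ∨ T = min(1, a+b) on (0.51, 0.87) = 1.00
¬T = 1 − 0.87 = 0.13
¬T ∧ U = max(0, a+b−1) on (0.13, 0.49) = 0.00
(¬U ∨ T) ∨ (¬T ∧ U) = min(1, a+b) on (1.00, 0.00) = 1.00
¬((¬U ∨ T) ∨ (¬T ∧ U)) = 1 − 1.00 = 0.00
(Q ∧ U) ∨ ¬((¬U ∨ T) ∨ (¬T ∧ U)) = min(1, a+b) on (0.05, 0.00) = 0.05

0.05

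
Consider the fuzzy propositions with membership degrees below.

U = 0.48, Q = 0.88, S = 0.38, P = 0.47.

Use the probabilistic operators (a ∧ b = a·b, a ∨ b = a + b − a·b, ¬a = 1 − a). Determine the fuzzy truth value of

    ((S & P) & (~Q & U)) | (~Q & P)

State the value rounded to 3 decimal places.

S & P = a·b on (0.3800, 0.4700) = 0.1786
~Q = 1 − 0.8800 = 0.1200
~Q & U = a·b on (0.1200, 0.4800) = 0.0576
(S & P) & (~Q & U) = a·b on (0.1786, 0.0576) = 0.0103
~Q = 1 − 0.8800 = 0.1200
~Q & P = a·b on (0.1200, 0.4700) = 0.0564
((S & P) & (~Q & U)) | (~Q & P) = a + b − a·b on (0.0103, 0.0564) = 0.0661

0.066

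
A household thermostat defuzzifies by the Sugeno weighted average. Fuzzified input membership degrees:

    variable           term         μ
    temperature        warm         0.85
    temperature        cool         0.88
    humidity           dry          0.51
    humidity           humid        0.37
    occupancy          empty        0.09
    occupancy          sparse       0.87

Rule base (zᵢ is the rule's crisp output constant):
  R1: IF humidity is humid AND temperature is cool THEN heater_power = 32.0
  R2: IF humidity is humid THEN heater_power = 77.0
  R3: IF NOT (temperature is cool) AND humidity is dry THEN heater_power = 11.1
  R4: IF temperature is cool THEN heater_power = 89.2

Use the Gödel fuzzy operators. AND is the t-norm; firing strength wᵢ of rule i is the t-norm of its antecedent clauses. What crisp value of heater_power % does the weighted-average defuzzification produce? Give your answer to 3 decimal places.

R1 (z=32.0): humid=0.37, cool=0.88; AND[min(a, b)] → w = 0.37
R2 (z=77.0): humid=0.37 → w = 0.37
R3 (z=11.1): ¬cool=1−0.88=0.12, dry=0.51; AND[min(a, b)] → w = 0.12
R4 (z=89.2): cool=0.88 → w = 0.88
Weighted average = (0.37·32.0 + 0.37·77.0 + 0.12·11.1 + 0.88·89.2) / (0.37 + 0.37 + 0.12 + 0.88)
  = 120.1580 / 1.7400 = 69.056

69.056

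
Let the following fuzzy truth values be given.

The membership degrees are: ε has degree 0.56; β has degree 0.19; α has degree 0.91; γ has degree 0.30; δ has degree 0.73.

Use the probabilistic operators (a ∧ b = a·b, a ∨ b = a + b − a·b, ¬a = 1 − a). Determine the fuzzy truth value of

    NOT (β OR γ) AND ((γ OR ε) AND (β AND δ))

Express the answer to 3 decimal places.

0.054

β OR γ = a + b − a·b on (0.1900, 0.3000) = 0.4330
NOT (β OR γ) = 1 − 0.4330 = 0.5670
γ OR ε = a + b − a·b on (0.3000, 0.5600) = 0.6920
β AND δ = a·b on (0.1900, 0.7300) = 0.1387
(γ OR ε) AND (β AND δ) = a·b on (0.6920, 0.1387) = 0.0960
NOT (β OR γ) AND ((γ OR ε) AND (β AND δ)) = a·b on (0.5670, 0.0960) = 0.0544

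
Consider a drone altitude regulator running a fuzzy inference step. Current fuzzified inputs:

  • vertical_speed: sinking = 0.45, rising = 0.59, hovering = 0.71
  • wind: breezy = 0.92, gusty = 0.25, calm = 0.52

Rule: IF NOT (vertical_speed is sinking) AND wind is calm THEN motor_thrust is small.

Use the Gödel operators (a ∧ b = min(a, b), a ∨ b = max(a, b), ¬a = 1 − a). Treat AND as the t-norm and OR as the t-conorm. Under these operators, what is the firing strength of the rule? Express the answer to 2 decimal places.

firing strength: ¬sinking=1−0.45=0.55, calm=0.52; AND[min(a, b)] → w = 0.52

0.52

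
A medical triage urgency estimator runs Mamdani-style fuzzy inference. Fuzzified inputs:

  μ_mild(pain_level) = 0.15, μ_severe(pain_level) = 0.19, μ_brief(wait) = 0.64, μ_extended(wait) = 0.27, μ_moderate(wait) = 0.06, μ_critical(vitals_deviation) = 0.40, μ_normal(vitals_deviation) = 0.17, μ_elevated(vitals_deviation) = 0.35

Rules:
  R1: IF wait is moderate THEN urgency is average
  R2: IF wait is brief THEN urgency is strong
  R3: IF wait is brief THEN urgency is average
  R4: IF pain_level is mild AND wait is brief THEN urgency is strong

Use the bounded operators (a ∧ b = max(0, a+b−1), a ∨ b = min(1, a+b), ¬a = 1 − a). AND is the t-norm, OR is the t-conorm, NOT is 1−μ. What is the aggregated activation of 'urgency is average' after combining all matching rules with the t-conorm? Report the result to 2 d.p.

R1: moderate=0.06 → w = 0.06
R2: brief=0.64 → w = 0.64
R3: brief=0.64 → w = 0.64
R4: mild=0.15, brief=0.64; AND[max(0, a+b−1)] → w = 0.00
Rules with consequent 'average': {R1, R3} → strengths 0.06, 0.64
Aggregate via t-conorm [min(1, a+b)]: 0.70

0.70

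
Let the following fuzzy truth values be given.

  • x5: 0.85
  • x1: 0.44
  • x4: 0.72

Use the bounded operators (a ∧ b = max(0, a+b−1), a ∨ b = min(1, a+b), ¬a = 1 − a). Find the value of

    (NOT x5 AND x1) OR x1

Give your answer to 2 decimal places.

0.44

NOT x5 = 1 − 0.85 = 0.15
NOT x5 AND x1 = max(0, a+b−1) on (0.15, 0.44) = 0.00
(NOT x5 AND x1) OR x1 = min(1, a+b) on (0.00, 0.44) = 0.44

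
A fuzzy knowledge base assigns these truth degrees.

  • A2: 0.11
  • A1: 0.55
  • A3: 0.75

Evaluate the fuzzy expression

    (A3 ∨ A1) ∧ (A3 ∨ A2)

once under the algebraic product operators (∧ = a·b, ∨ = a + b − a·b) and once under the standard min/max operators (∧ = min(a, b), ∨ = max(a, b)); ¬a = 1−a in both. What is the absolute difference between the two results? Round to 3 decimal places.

0.060

Under algebraic product:
  A3 ∨ A1 = a + b − a·b on (0.7500, 0.5500) = 0.8875
  A3 ∨ A2 = a + b − a·b on (0.7500, 0.1100) = 0.7775
  (A3 ∨ A1) ∧ (A3 ∨ A2) = a·b on (0.8875, 0.7775) = 0.6900
  → value = 0.6900
Under standard min/max:
  A3 ∨ A1 = max(a, b) on (0.75, 0.55) = 0.75
  A3 ∨ A2 = max(a, b) on (0.75, 0.11) = 0.75
  (A3 ∨ A1) ∧ (A3 ∨ A2) = min(a, b) on (0.75, 0.75) = 0.75
  → value = 0.7500
|0.6900 − 0.7500| = 0.060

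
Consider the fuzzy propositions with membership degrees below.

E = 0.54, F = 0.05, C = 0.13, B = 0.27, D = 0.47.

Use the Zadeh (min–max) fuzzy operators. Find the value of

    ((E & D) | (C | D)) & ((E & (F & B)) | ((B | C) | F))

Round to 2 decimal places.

0.27

E & D = min(a, b) on (0.54, 0.47) = 0.47
C | D = max(a, b) on (0.13, 0.47) = 0.47
(E & D) | (C | D) = max(a, b) on (0.47, 0.47) = 0.47
F & B = min(a, b) on (0.05, 0.27) = 0.05
E & (F & B) = min(a, b) on (0.54, 0.05) = 0.05
B | C = max(a, b) on (0.27, 0.13) = 0.27
(B | C) | F = max(a, b) on (0.27, 0.05) = 0.27
(E & (F & B)) | ((B | C) | F) = max(a, b) on (0.05, 0.27) = 0.27
((E & D) | (C | D)) & ((E & (F & B)) | ((B | C) | F)) = min(a, b) on (0.47, 0.27) = 0.27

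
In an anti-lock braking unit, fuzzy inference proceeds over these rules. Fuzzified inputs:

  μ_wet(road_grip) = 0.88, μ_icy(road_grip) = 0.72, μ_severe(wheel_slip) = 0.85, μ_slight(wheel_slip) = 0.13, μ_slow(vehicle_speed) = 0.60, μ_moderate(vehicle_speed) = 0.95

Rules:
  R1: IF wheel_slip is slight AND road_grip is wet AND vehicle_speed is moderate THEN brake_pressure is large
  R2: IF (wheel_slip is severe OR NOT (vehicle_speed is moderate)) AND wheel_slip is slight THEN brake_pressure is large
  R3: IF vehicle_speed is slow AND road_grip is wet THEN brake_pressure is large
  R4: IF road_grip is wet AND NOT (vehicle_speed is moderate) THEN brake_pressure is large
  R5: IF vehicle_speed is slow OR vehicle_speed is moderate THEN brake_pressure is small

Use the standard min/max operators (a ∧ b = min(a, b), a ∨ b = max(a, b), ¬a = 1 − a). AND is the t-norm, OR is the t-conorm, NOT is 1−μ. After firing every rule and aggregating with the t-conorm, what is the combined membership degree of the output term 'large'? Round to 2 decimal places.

R1: slight=0.13, wet=0.88, moderate=0.95; AND[min(a, b)] → w = 0.13
R2: (severe=0.85 OR ¬moderate=1−0.95=0.05) = 0.85; AND[min(a, b)] with slight=0.13 → w = 0.13
R3: slow=0.60, wet=0.88; AND[min(a, b)] → w = 0.60
R4: wet=0.88, ¬moderate=1−0.95=0.05; AND[min(a, b)] → w = 0.05
R5: slow=0.60, moderate=0.95; OR[max(a, b)] → w = 0.95
Rules with consequent 'large': {R1, R2, R3, R4} → strengths 0.13, 0.13, 0.60, 0.05
Aggregate via t-conorm [max(a, b)]: 0.60

0.60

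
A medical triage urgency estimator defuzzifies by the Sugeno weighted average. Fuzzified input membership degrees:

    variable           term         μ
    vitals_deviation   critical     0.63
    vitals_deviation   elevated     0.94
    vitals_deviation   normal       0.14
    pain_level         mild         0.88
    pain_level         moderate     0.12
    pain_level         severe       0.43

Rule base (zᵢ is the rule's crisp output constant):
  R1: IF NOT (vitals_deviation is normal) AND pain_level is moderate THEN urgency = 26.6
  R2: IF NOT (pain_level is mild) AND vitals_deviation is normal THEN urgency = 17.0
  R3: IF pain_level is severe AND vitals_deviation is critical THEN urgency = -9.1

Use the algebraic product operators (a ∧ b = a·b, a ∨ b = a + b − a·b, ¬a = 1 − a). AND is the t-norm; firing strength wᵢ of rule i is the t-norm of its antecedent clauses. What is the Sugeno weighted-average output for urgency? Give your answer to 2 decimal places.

R1 (z=26.6): ¬normal=1−0.14=0.86, moderate=0.12; AND[a·b] → w = 0.1032
R2 (z=17.0): ¬mild=1−0.88=0.12, normal=0.14; AND[a·b] → w = 0.0168
R3 (z=-9.1): severe=0.43, critical=0.63; AND[a·b] → w = 0.2709
Weighted average = (0.1032·26.6 + 0.0168·17.0 + 0.2709·-9.1) / (0.1032 + 0.0168 + 0.2709)
  = 0.5655 / 0.3909 = 1.45

1.45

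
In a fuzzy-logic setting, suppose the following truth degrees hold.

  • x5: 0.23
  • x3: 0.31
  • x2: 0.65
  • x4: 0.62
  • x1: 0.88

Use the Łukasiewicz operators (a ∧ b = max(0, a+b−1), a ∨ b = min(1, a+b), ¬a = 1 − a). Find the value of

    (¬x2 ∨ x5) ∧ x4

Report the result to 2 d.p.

0.20

¬x2 = 1 − 0.65 = 0.35
¬x2 ∨ x5 = min(1, a+b) on (0.35, 0.23) = 0.58
(¬x2 ∨ x5) ∧ x4 = max(0, a+b−1) on (0.58, 0.62) = 0.20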